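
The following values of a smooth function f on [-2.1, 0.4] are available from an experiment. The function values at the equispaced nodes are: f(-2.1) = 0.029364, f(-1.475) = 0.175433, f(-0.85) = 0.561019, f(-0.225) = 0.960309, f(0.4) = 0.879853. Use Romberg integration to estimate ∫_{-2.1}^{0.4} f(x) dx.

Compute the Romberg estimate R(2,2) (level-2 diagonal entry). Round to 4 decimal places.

1.3733

R(0,0) (trapezoid, 1 panel, h=2.5000): 1.136521
R(1,0) (trapezoid, 2 panels, h=1.2500): 1.269534
R(2,0) (trapezoid, 4 panels, h=0.6250): 1.344606
R(1,1) = 1.269534 + (1.269534 − 1.136521)/3 = 1.313872
R(2,1) = 1.344606 + (1.344606 − 1.269534)/3 = 1.369630
R(2,2) = 1.369630 + (1.369630 − 1.313872)/15 = 1.373347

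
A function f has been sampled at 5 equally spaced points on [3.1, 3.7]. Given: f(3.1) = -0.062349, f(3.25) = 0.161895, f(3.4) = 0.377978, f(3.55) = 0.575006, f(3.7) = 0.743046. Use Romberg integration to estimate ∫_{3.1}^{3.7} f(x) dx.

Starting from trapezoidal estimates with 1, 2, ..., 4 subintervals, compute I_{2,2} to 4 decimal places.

I_{0,0} (trapezoid, 1 panel, h=0.6000): 0.204209
I_{1,0} (trapezoid, 2 panels, h=0.3000): 0.215498
I_{2,0} (trapezoid, 4 panels, h=0.1500): 0.218284
I_{1,1} = 0.215498 + (0.215498 − 0.204209)/3 = 0.219261
I_{2,1} = 0.218284 + (0.218284 − 0.215498)/3 = 0.219213
I_{2,2} = 0.219213 + (0.219213 − 0.219261)/15 = 0.219210

0.2192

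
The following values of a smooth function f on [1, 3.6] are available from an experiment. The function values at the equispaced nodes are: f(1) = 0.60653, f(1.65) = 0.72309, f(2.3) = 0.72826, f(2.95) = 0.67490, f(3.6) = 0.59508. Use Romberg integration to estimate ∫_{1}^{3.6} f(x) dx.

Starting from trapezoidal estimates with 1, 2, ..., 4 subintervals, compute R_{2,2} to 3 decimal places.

R_{0,0} (trapezoid, 1 panel, h=2.6000): 1.56209
R_{1,0} (trapezoid, 2 panels, h=1.3000): 1.72778
R_{2,0} (trapezoid, 4 panels, h=0.6500): 1.77259
R_{1,1} = 1.72778 + (1.72778 − 1.56209)/3 = 1.78301
R_{2,1} = 1.77259 + (1.77259 − 1.72778)/3 = 1.78753
R_{2,2} = 1.78753 + (1.78753 − 1.78301)/15 = 1.78783

1.788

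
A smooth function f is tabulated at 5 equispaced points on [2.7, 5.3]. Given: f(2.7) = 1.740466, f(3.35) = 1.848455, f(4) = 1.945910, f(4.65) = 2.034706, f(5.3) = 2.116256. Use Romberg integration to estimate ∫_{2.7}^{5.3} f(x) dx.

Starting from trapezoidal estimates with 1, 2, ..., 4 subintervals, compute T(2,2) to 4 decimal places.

T(0,0) (trapezoid, 1 panel, h=2.6000): 5.013739
T(1,0) (trapezoid, 2 panels, h=1.3000): 5.036552
T(2,0) (trapezoid, 4 panels, h=0.6500): 5.042331
T(1,1) = 5.036552 + (5.036552 − 5.013739)/3 = 5.044156
T(2,1) = 5.042331 + (5.042331 − 5.036552)/3 = 5.044257
T(2,2) = 5.044257 + (5.044257 − 5.044156)/15 = 5.044264

5.0443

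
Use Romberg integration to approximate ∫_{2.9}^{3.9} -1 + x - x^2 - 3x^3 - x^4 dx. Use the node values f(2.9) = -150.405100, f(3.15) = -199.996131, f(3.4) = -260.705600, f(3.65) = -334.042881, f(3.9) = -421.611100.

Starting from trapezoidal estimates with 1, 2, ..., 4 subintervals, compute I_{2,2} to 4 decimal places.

I_{0,0} (trapezoid, 1 panel, h=1.0000): -286.008100
I_{1,0} (trapezoid, 2 panels, h=0.5000): -273.356850
I_{2,0} (trapezoid, 4 panels, h=0.2500): -270.188178
I_{1,1} = -273.356850 + (-273.356850 − (-286.008100))/3 = -269.139767
I_{2,1} = -270.188178 + (-270.188178 − (-273.356850))/3 = -269.131954
I_{2,2} = -269.131954 + (-269.131954 − (-269.139767))/15 = -269.131433

-269.1314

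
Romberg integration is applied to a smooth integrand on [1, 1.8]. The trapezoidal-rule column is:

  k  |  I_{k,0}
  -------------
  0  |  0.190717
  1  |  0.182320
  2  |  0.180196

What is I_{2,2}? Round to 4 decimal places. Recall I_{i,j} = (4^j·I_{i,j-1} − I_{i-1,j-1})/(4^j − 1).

0.1795

I_{1,1} = (4·0.182320 − 0.190717) / 3 = 0.179521
I_{2,1} = 0.180196 + (0.180196 − 0.182320)/3 = 0.179488
I_{2,2} = (16·0.179488 − 0.179521) / 15 = 0.179486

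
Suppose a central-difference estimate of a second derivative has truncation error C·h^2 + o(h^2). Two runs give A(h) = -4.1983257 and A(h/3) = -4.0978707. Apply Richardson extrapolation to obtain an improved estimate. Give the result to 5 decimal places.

The leading error scales as h^2; refining by a factor of 3 reduces it by 3^2 = 9.
Extrapolated value = (9·A(h/3) − A(h)) / (9 − 1)
= (9·(-4.0978707) − (-4.1983257)) / 8
= -32.6825106 / 8 = -4.0853138

-4.08531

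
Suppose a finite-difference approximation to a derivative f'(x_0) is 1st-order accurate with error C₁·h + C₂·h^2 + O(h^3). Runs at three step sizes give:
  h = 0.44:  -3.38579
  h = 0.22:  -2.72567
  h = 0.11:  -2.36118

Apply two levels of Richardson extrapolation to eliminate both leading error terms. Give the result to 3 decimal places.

First eliminate the h term (factor 2^1 = 2):
  B₁ = (2·(-2.72567) − (-3.38579))/1 = -2.06555
  B₂ = (2·(-2.36118) − (-2.72567))/1 = -1.99669
Then eliminate the h^2 term (factor 2^2 = 4):
  (4·(-1.99669) − (-2.06555))/3 = -1.97374

-1.974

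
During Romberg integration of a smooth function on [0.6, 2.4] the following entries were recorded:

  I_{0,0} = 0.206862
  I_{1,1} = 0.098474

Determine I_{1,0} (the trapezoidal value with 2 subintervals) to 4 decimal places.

From I_{1,1} = (4·I_{1,0} − I_{0,0})/3, solve for I_{1,0}:
4·I_{1,0} = 3·0.098474 + 0.206862 = 0.502284
I_{1,0} = 0.125571

0.1256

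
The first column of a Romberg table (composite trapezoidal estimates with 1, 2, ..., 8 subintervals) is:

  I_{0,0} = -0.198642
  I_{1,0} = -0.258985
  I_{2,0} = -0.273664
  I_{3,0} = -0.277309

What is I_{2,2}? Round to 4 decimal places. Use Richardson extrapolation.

-0.2785

I_{1,1} = -0.258985 + (-0.258985 − (-0.198642))/3 = -0.279099
I_{2,1} = (4·(-0.273664) − (-0.258985)) / 3 = -0.278557
I_{2,2} = (16·(-0.278557) − (-0.279099)) / 15 = -0.278521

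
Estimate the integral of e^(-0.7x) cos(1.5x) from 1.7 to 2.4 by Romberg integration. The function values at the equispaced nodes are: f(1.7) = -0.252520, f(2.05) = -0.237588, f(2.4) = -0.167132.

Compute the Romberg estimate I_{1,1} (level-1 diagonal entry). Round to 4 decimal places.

I_{0,0} (trapezoid, 1 panel, h=0.7000): -0.146878
I_{1,0} (trapezoid, 2 panels, h=0.3500): -0.156595
I_{1,1} = -0.156595 + (-0.156595 − (-0.146878))/3 = -0.159834

-0.1598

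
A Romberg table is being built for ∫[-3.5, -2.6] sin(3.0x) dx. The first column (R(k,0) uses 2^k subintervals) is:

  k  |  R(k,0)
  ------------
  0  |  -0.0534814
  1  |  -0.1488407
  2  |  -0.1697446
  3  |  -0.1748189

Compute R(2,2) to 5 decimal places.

Richardson extrapolation on the trapezoidal column (denominator 4−1=3):
R(1,1) = (4·(-0.1488407) − (-0.0534814)) / 3 = -0.1806271
R(2,1) = -0.1697446 + (-0.1697446 − (-0.1488407))/3 = -0.1767126
R(2,2) = (16·(-0.1767126) − (-0.1806271)) / 15 = -0.1764516

-0.17645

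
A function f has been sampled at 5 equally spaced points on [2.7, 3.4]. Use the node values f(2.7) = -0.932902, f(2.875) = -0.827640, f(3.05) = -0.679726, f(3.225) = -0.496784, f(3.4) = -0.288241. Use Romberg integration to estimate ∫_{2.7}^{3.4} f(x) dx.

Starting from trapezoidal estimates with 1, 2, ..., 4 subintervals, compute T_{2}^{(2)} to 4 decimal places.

-0.4596

T_{0}^{(0)} (trapezoid, 1 panel, h=0.7000): -0.427400
T_{1}^{(0)} (trapezoid, 2 panels, h=0.3500): -0.451604
T_{2}^{(0)} (trapezoid, 4 panels, h=0.1750): -0.457576
T_{1}^{(1)} = -0.451604 + (-0.451604 − (-0.427400))/3 = -0.459672
T_{2}^{(1)} = -0.457576 + (-0.457576 − (-0.451604))/3 = -0.459567
T_{2}^{(2)} = -0.459567 + (-0.459567 − (-0.459672))/15 = -0.459560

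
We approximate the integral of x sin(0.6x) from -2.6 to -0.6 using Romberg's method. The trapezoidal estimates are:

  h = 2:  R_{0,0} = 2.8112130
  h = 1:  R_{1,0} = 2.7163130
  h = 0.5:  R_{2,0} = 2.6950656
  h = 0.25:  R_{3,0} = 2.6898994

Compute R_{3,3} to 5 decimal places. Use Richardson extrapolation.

Richardson extrapolation on the trapezoidal column (denominator 4−1=3):
R_{1,1} = (4·2.7163130 − 2.8112130) / 3 = 2.6846797
R_{2,1} = 2.6950656 + (2.6950656 − 2.7163130)/3 = 2.6879831
R_{3,1} = (4·2.6898994 − 2.6950656) / 3 = 2.6881773
R_{2,2} = (16·2.6879831 − 2.6846797) / 15 = 2.6882033
R_{3,2} = 2.6881773 + (2.6881773 − 2.6879831)/15 = 2.6881902
R_{3,3} = 2.6881902 + (2.6881902 − 2.6882033)/63 = 2.6881900

2.68819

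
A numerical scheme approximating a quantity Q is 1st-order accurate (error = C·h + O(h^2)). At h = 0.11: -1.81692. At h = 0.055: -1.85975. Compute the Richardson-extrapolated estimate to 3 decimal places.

-1.903

The leading error scales as h; refining by a factor of 2 reduces it by 2^1 = 2.
Extrapolated value = (2·A(h/2) − A(h)) / (2 − 1)
= (2·(-1.85975) − (-1.81692)) / 1
= -1.90258 / 1 = -1.90258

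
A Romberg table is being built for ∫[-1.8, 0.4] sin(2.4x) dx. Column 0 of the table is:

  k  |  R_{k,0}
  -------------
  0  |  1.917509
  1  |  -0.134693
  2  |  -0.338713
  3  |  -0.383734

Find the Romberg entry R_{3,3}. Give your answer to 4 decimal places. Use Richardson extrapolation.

Richardson extrapolation on the trapezoidal column (denominator 4−1=3):
R_{1,1} = -0.134693 + (-0.134693 − 1.917509)/3 = -0.818760
R_{2,1} = (4·(-0.338713) − (-0.134693)) / 3 = -0.406720
R_{3,1} = (4·(-0.383734) − (-0.338713)) / 3 = -0.398741
R_{2,2} = -0.406720 + (-0.406720 − (-0.818760))/15 = -0.379251
R_{3,2} = (16·(-0.398741) − (-0.406720)) / 15 = -0.398209
R_{3,3} = -0.398209 + (-0.398209 − (-0.379251))/63 = -0.398510

-0.3985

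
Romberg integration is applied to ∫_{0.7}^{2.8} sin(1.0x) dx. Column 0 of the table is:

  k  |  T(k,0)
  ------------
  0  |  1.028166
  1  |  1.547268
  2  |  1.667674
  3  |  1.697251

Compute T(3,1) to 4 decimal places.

Richardson extrapolation on the trapezoidal column (denominator 4−1=3):
T(3,1) = 1.697251 + (1.697251 − 1.667674)/3 = 1.707110

1.7071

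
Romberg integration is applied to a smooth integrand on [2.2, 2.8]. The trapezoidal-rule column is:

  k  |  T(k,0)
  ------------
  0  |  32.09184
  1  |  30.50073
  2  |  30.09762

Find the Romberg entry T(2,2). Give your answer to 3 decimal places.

Richardson extrapolation on the trapezoidal column (denominator 4−1=3):
T(1,1) = (4·30.50073 − 32.09184) / 3 = 29.97036
T(2,1) = (4·30.09762 − 30.50073) / 3 = 29.96325
T(2,2) = 29.96325 + (29.96325 − 29.97036)/15 = 29.96278

29.963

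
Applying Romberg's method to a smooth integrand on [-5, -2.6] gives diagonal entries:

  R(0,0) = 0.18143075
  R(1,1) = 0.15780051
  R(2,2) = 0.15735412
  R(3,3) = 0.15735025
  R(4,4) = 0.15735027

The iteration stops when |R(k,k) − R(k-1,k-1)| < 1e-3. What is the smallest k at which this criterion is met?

k = 2

|R(1,1) − R(0,0)| = 0.02363024 ≥ 1e-3
|R(2,2) − R(1,1)| = 0.00044639 < 1e-3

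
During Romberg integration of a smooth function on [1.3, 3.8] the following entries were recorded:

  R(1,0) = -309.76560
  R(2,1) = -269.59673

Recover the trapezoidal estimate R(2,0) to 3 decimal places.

From R(2,1) = (4·R(2,0) − R(1,0))/3, solve for R(2,0):
4·R(2,0) = 3·(-269.59673) + (-309.76560) = -1118.55579
R(2,0) = -279.63895

-279.639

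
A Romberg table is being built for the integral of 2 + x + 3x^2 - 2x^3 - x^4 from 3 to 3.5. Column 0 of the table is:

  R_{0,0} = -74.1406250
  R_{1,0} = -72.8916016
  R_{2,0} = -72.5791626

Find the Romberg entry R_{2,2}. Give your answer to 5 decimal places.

-72.47500

Richardson extrapolation on the trapezoidal column (denominator 4−1=3):
R_{1,1} = -72.8916016 + (-72.8916016 − (-74.1406250))/3 = -72.4752605
R_{2,1} = -72.5791626 + (-72.5791626 − (-72.8916016))/3 = -72.4750163
R_{2,2} = -72.4750163 + (-72.4750163 − (-72.4752605))/15 = -72.4750000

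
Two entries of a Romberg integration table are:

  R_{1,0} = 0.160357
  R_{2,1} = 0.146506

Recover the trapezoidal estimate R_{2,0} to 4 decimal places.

From R_{2,1} = (4·R_{2,0} − R_{1,0})/3, solve for R_{2,0}:
4·R_{2,0} = 3·0.146506 + 0.160357 = 0.599875
R_{2,0} = 0.149969

0.1500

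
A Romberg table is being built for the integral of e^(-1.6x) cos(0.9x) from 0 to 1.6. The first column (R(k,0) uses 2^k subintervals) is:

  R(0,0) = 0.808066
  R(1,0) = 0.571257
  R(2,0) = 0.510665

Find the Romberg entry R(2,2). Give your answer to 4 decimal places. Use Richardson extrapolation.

0.4903

Richardson extrapolation on the trapezoidal column (denominator 4−1=3):
R(1,1) = 0.571257 + (0.571257 − 0.808066)/3 = 0.492321
R(2,1) = 0.510665 + (0.510665 − 0.571257)/3 = 0.490468
R(2,2) = (16·0.490468 − 0.492321) / 15 = 0.490344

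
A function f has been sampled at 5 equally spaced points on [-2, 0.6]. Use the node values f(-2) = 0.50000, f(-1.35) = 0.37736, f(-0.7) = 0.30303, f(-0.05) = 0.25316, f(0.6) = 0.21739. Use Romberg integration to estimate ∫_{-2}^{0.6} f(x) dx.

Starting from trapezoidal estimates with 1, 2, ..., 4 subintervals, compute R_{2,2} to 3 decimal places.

0.833

R_{0,0} (trapezoid, 1 panel, h=2.6000): 0.93261
R_{1,0} (trapezoid, 2 panels, h=1.3000): 0.86024
R_{2,0} (trapezoid, 4 panels, h=0.6500): 0.83996
R_{1,1} = 0.86024 + (0.86024 − 0.93261)/3 = 0.83612
R_{2,1} = 0.83996 + (0.83996 − 0.86024)/3 = 0.83320
R_{2,2} = 0.83320 + (0.83320 − 0.83612)/15 = 0.83301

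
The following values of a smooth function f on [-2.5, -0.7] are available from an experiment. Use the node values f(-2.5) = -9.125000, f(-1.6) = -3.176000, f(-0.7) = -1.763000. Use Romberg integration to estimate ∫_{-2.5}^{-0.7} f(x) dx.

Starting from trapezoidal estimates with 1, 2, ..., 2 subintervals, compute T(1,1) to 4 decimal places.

T(0,0) (trapezoid, 1 panel, h=1.8000): -9.799200
T(1,0) (trapezoid, 2 panels, h=0.9000): -7.758000
T(1,1) = -7.758000 + (-7.758000 − (-9.799200))/3 = -7.077600

-7.0776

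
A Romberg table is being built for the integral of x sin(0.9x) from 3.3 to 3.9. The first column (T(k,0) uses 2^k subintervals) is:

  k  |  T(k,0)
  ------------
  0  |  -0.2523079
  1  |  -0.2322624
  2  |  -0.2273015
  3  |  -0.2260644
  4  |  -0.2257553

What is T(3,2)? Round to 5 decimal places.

-0.22565

Richardson extrapolation on the trapezoidal column (denominator 4−1=3):
T(2,1) = (4·(-0.2273015) − (-0.2322624)) / 3 = -0.2256479
T(3,1) = (4·(-0.2260644) − (-0.2273015)) / 3 = -0.2256520
T(3,2) = (16·(-0.2256520) − (-0.2256479)) / 15 = -0.2256523
(Column j=1 coincides with Simpson's rule on the same nodes.)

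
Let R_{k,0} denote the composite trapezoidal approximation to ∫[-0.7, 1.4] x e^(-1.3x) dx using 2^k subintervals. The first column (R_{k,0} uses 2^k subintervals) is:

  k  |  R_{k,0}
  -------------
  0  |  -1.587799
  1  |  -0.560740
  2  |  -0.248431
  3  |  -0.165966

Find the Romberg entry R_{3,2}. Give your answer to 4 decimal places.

-0.1381

Richardson extrapolation on the trapezoidal column (denominator 4−1=3):
R_{2,1} = (4·(-0.248431) − (-0.560740)) / 3 = -0.144328
R_{3,1} = (4·(-0.165966) − (-0.248431)) / 3 = -0.138478
R_{3,2} = -0.138478 + (-0.138478 − (-0.144328))/15 = -0.138088
(Column j=1 coincides with Simpson's rule on the same nodes.)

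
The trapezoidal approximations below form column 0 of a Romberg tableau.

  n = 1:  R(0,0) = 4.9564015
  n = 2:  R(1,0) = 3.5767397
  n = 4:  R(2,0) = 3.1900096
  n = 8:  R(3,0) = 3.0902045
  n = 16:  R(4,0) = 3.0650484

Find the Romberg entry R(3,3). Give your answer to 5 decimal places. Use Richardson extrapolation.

3.05665

Richardson extrapolation on the trapezoidal column (denominator 4−1=3):
R(1,1) = 3.5767397 + (3.5767397 − 4.9564015)/3 = 3.1168524
R(2,1) = 3.1900096 + (3.1900096 − 3.5767397)/3 = 3.0610996
R(3,1) = (4·3.0902045 − 3.1900096) / 3 = 3.0569361
R(2,2) = (16·3.0610996 − 3.1168524) / 15 = 3.0573827
R(3,2) = 3.0569361 + (3.0569361 − 3.0610996)/15 = 3.0566585
R(3,3) = (64·3.0566585 − 3.0573827) / 63 = 3.0566470
(Column j=1 coincides with Simpson's rule on the same nodes.)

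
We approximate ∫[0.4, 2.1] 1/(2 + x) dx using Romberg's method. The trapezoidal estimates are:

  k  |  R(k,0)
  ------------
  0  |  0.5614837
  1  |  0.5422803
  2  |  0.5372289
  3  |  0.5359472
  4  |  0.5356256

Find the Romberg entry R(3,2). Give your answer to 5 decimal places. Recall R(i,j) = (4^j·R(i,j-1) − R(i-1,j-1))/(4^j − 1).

Richardson extrapolation on the trapezoidal column (denominator 4−1=3):
R(2,1) = 0.5372289 + (0.5372289 − 0.5422803)/3 = 0.5355451
R(3,1) = 0.5359472 + (0.5359472 − 0.5372289)/3 = 0.5355200
R(3,2) = (16·0.5355200 − 0.5355451) / 15 = 0.5355183

0.53552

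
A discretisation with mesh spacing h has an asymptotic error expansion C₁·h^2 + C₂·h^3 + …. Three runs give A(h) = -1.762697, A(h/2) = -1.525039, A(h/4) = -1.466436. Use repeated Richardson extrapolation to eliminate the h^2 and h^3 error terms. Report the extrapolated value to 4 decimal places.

First eliminate the h^2 term (factor 2^2 = 4):
  B₁ = (4·(-1.525039) − (-1.762697))/3 = -1.445820
  B₂ = (4·(-1.466436) − (-1.525039))/3 = -1.446902
Then eliminate the h^3 term (factor 2^3 = 8):
  (8·(-1.446902) − (-1.445820))/7 = -1.447057

-1.4471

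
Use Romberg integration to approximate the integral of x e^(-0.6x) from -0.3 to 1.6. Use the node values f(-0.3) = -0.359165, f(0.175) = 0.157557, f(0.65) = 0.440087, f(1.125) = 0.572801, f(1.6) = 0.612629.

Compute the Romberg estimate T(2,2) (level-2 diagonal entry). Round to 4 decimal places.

0.6423

T(0,0) (trapezoid, 1 panel, h=1.9000): 0.240791
T(1,0) (trapezoid, 2 panels, h=0.9500): 0.538478
T(2,0) (trapezoid, 4 panels, h=0.4750): 0.616159
T(1,1) = 0.538478 + (0.538478 − 0.240791)/3 = 0.637707
T(2,1) = 0.616159 + (0.616159 − 0.538478)/3 = 0.642053
T(2,2) = 0.642053 + (0.642053 − 0.637707)/15 = 0.642343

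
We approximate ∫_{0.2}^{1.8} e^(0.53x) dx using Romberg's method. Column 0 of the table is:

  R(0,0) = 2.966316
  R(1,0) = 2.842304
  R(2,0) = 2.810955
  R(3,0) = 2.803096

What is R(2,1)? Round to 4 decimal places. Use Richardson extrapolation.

2.8005

Richardson extrapolation on the trapezoidal column (denominator 4−1=3):
R(2,1) = (4·2.810955 − 2.842304) / 3 = 2.800505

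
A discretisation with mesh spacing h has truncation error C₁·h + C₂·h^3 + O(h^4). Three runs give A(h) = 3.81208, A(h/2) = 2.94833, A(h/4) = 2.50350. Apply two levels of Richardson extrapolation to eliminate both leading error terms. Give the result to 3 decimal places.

First eliminate the h term (factor 2^1 = 2):
  B₁ = (2·2.94833 − 3.81208)/1 = 2.08458
  B₂ = (2·2.50350 − 2.94833)/1 = 2.05867
Then eliminate the h^3 term (factor 2^3 = 8):
  (8·2.05867 − 2.08458)/7 = 2.05497

2.055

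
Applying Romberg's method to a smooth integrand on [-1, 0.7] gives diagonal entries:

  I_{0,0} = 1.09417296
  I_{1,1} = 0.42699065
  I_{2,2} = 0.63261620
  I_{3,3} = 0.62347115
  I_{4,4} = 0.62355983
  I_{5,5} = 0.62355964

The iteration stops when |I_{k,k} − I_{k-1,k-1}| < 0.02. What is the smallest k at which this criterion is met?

k = 3

|I_{1,1} − I_{0,0}| = 0.66718231 ≥ 0.02
|I_{2,2} − I_{1,1}| = 0.20562555 ≥ 0.02
|I_{3,3} − I_{2,2}| = 0.00914505 < 0.02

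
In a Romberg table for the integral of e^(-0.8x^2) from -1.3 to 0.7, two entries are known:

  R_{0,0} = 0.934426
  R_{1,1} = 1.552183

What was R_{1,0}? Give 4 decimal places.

1.3977

From R_{1,1} = (4·R_{1,0} − R_{0,0})/3, solve for R_{1,0}:
4·R_{1,0} = 3·1.552183 + 0.934426 = 5.590975
R_{1,0} = 1.397744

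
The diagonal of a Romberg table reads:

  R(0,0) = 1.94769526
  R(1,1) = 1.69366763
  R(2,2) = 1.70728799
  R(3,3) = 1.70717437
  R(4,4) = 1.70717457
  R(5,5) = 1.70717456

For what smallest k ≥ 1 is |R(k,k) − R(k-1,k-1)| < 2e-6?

|R(1,1) − R(0,0)| = 0.25402763 ≥ 2e-6
|R(2,2) − R(1,1)| = 0.01362036 ≥ 2e-6
|R(3,3) − R(2,2)| = 0.00011362 ≥ 2e-6
|R(4,4) − R(3,3)| = 0.00000020 < 2e-6

k = 4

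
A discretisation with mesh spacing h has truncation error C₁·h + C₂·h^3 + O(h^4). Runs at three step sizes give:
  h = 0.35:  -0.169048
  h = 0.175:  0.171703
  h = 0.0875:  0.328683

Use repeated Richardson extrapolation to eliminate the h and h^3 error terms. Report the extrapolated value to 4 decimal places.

First eliminate the h term (factor 2^1 = 2):
  B₁ = (2·0.171703 − (-0.169048))/1 = 0.512454
  B₂ = (2·0.328683 − 0.171703)/1 = 0.485663
Then eliminate the h^3 term (factor 2^3 = 8):
  (8·0.485663 − 0.512454)/7 = 0.481836

0.4818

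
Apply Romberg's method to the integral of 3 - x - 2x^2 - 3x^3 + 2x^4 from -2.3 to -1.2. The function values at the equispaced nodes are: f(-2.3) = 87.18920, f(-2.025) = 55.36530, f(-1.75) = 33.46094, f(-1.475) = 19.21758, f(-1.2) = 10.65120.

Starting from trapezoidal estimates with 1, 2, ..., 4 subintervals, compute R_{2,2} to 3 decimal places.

R_{0,0} (trapezoid, 1 panel, h=1.1000): 53.81222
R_{1,0} (trapezoid, 2 panels, h=0.5500): 45.30963
R_{2,0} (trapezoid, 4 panels, h=0.2750): 43.16511
R_{1,1} = 45.30963 + (45.30963 − 53.81222)/3 = 42.47543
R_{2,1} = 43.16511 + (43.16511 − 45.30963)/3 = 42.45027
R_{2,2} = 42.45027 + (42.45027 − 42.47543)/15 = 42.44859

42.449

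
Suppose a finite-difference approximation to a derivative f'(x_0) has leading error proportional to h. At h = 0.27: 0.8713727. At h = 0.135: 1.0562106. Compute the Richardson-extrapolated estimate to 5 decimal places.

1.24105

Extrapolated value = (2·A(h/2) − A(h)) / (2 − 1)
= (2·1.0562106 − 0.8713727) / 1
= 1.2410485 / 1 = 1.2410485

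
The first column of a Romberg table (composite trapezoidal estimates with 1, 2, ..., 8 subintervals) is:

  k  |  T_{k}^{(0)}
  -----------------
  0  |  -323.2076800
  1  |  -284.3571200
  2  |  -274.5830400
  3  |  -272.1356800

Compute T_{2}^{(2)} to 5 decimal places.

-271.31955

Richardson extrapolation on the trapezoidal column (denominator 4−1=3):
T_{1}^{(1)} = (4·(-284.3571200) − (-323.2076800)) / 3 = -271.4069333
T_{2}^{(1)} = (4·(-274.5830400) − (-284.3571200)) / 3 = -271.3250133
T_{2}^{(2)} = -271.3250133 + (-271.3250133 − (-271.4069333))/15 = -271.3195520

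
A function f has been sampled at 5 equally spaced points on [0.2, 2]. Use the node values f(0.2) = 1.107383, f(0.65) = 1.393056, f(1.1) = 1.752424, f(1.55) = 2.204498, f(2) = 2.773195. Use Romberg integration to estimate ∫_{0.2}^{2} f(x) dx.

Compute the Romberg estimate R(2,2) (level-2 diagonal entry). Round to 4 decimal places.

R(0,0) (trapezoid, 1 panel, h=1.8000): 3.492520
R(1,0) (trapezoid, 2 panels, h=0.9000): 3.323442
R(2,0) (trapezoid, 4 panels, h=0.4500): 3.280620
R(1,1) = 3.323442 + (3.323442 − 3.492520)/3 = 3.267083
R(2,1) = 3.280620 + (3.280620 − 3.323442)/3 = 3.266346
R(2,2) = 3.266346 + (3.266346 − 3.267083)/15 = 3.266297

3.2663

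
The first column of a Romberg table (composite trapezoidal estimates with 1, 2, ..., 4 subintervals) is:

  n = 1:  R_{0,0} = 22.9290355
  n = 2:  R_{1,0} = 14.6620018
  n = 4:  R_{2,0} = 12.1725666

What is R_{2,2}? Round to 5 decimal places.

Richardson extrapolation on the trapezoidal column (denominator 4−1=3):
R_{1,1} = 14.6620018 + (14.6620018 − 22.9290355)/3 = 11.9063239
R_{2,1} = 12.1725666 + (12.1725666 − 14.6620018)/3 = 11.3427549
R_{2,2} = (16·11.3427549 − 11.9063239) / 15 = 11.3051836
(Column j=1 coincides with Simpson's rule on the same nodes.)

11.30518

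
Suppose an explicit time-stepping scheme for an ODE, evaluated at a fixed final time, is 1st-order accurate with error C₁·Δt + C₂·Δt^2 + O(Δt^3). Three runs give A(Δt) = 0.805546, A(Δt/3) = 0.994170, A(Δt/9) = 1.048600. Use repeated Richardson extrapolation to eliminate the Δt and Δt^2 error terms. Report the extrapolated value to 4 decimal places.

First eliminate the Δt term (factor 3^1 = 3):
  B₁ = (3·0.994170 − 0.805546)/2 = 1.088482
  B₂ = (3·1.048600 − 0.994170)/2 = 1.075815
Then eliminate the Δt^2 term (factor 3^2 = 9):
  (9·1.075815 − 1.088482)/8 = 1.074232

1.0742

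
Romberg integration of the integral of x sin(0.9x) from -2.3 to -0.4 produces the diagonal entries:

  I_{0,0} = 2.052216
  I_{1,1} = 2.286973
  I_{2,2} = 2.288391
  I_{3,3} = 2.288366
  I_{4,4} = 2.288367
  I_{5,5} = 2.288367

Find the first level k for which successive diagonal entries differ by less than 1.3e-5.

k = 4

|I_{1,1} − I_{0,0}| = 0.234757 ≥ 1.3e-5
|I_{2,2} − I_{1,1}| = 0.001418 ≥ 1.3e-5
|I_{3,3} − I_{2,2}| = 0.000025 ≥ 1.3e-5
|I_{4,4} − I_{3,3}| = 0.000001 < 1.3e-5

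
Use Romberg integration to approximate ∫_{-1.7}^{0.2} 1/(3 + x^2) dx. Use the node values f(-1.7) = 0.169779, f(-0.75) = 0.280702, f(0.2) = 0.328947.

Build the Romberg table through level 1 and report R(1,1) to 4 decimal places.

R(0,0) (trapezoid, 1 panel, h=1.9000): 0.473790
R(1,0) (trapezoid, 2 panels, h=0.9500): 0.503562
R(1,1) = 0.503562 + (0.503562 − 0.473790)/3 = 0.513486

0.5135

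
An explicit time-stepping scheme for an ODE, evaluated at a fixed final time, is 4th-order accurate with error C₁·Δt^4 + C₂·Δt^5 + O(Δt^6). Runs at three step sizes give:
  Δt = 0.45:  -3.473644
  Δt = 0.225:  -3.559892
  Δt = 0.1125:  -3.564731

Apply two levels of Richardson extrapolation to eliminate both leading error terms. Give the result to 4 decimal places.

First eliminate the Δt^4 term (factor 2^4 = 16):
  B₁ = (16·(-3.559892) − (-3.473644))/15 = -3.565642
  B₂ = (16·(-3.564731) − (-3.559892))/15 = -3.565054
Then eliminate the Δt^5 term (factor 2^5 = 32):
  (32·(-3.565054) − (-3.565642))/31 = -3.565035

-3.5650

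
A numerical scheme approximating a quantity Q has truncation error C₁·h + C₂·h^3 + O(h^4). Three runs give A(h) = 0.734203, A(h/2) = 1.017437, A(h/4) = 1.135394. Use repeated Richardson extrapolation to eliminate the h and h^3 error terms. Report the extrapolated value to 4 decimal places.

First eliminate the h term (factor 2^1 = 2):
  B₁ = (2·1.017437 − 0.734203)/1 = 1.300671
  B₂ = (2·1.135394 − 1.017437)/1 = 1.253351
Then eliminate the h^3 term (factor 2^3 = 8):
  (8·1.253351 − 1.300671)/7 = 1.246591

1.2466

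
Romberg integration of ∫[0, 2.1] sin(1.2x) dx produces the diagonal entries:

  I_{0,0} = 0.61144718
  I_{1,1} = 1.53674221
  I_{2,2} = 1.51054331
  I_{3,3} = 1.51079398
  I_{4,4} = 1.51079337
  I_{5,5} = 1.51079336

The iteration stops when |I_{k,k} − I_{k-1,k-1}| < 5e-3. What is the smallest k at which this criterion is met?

k = 3

|I_{1,1} − I_{0,0}| = 0.92529503 ≥ 5e-3
|I_{2,2} − I_{1,1}| = 0.02619890 ≥ 5e-3
|I_{3,3} − I_{2,2}| = 0.00025067 < 5e-3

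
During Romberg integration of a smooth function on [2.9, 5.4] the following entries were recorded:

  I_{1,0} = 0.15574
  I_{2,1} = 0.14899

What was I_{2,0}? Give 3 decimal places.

0.151

From I_{2,1} = (4·I_{2,0} − I_{1,0})/3, solve for I_{2,0}:
4·I_{2,0} = 3·0.14899 + 0.15574 = 0.60271
I_{2,0} = 0.15068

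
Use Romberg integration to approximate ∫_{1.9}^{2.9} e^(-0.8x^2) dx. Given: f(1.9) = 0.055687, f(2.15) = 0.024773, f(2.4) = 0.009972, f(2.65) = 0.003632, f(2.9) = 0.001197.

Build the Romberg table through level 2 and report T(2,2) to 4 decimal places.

0.0159

T(0,0) (trapezoid, 1 panel, h=1.0000): 0.028442
T(1,0) (trapezoid, 2 panels, h=0.5000): 0.019207
T(2,0) (trapezoid, 4 panels, h=0.2500): 0.016705
T(1,1) = 0.019207 + (0.019207 − 0.028442)/3 = 0.016129
T(2,1) = 0.016705 + (0.016705 − 0.019207)/3 = 0.015871
T(2,2) = 0.015871 + (0.015871 − 0.016129)/15 = 0.015854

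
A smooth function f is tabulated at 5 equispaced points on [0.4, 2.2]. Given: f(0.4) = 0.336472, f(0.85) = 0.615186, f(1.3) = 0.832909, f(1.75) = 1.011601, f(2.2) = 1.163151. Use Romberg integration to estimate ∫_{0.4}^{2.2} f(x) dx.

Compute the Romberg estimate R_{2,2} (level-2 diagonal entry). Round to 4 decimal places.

1.4510

R_{0,0} (trapezoid, 1 panel, h=1.8000): 1.349661
R_{1,0} (trapezoid, 2 panels, h=0.9000): 1.424448
R_{2,0} (trapezoid, 4 panels, h=0.4500): 1.444278
R_{1,1} = 1.424448 + (1.424448 − 1.349661)/3 = 1.449377
R_{2,1} = 1.444278 + (1.444278 − 1.424448)/3 = 1.450888
R_{2,2} = 1.450888 + (1.450888 − 1.449377)/15 = 1.450989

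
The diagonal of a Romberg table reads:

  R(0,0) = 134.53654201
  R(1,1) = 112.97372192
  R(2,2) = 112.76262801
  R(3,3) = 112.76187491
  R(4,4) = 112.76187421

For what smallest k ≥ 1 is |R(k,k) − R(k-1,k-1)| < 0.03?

k = 3

|R(1,1) − R(0,0)| = 21.56282009 ≥ 0.03
|R(2,2) − R(1,1)| = 0.21109391 ≥ 0.03
|R(3,3) − R(2,2)| = 0.00075310 < 0.03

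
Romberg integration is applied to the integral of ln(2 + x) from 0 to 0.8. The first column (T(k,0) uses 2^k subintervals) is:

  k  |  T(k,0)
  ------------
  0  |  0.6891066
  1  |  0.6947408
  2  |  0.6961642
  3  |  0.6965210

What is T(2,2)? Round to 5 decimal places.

T(1,1) = 0.6947408 + (0.6947408 − 0.6891066)/3 = 0.6966189
T(2,1) = (4·0.6961642 − 0.6947408) / 3 = 0.6966387
T(2,2) = (16·0.6966387 − 0.6966189) / 15 = 0.6966400

0.69664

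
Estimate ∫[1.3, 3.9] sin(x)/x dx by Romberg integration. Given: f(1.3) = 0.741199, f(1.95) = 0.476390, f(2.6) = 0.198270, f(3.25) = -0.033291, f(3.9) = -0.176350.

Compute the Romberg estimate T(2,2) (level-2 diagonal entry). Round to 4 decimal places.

T(0,0) (trapezoid, 1 panel, h=2.6000): 0.734304
T(1,0) (trapezoid, 2 panels, h=1.3000): 0.624903
T(2,0) (trapezoid, 4 panels, h=0.6500): 0.600466
T(1,1) = 0.624903 + (0.624903 − 0.734304)/3 = 0.588436
T(2,1) = 0.600466 + (0.600466 − 0.624903)/3 = 0.592320
T(2,2) = 0.592320 + (0.592320 − 0.588436)/15 = 0.592579

0.5926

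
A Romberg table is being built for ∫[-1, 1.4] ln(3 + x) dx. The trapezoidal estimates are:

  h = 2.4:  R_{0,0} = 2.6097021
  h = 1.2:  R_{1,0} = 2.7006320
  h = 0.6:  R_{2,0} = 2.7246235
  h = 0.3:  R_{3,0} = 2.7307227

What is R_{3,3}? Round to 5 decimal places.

2.73277

Richardson extrapolation on the trapezoidal column (denominator 4−1=3):
R_{1,1} = 2.7006320 + (2.7006320 − 2.6097021)/3 = 2.7309420
R_{2,1} = 2.7246235 + (2.7246235 − 2.7006320)/3 = 2.7326207
R_{3,1} = (4·2.7307227 − 2.7246235) / 3 = 2.7327558
R_{2,2} = (16·2.7326207 − 2.7309420) / 15 = 2.7327326
R_{3,2} = (16·2.7327558 − 2.7326207) / 15 = 2.7327648
R_{3,3} = (64·2.7327648 − 2.7327326) / 63 = 2.7327653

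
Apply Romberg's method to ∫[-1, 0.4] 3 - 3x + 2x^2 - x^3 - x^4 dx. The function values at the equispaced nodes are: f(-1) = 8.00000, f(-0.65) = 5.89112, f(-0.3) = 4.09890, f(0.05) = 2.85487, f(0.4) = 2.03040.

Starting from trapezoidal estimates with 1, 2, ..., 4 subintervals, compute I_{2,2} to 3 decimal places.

I_{0,0} (trapezoid, 1 panel, h=1.4000): 7.02128
I_{1,0} (trapezoid, 2 panels, h=0.7000): 6.37987
I_{2,0} (trapezoid, 4 panels, h=0.3500): 6.25103
I_{1,1} = 6.37987 + (6.37987 − 7.02128)/3 = 6.16607
I_{2,1} = 6.25103 + (6.25103 − 6.37987)/3 = 6.20808
I_{2,2} = 6.20808 + (6.20808 − 6.16607)/15 = 6.21088

6.211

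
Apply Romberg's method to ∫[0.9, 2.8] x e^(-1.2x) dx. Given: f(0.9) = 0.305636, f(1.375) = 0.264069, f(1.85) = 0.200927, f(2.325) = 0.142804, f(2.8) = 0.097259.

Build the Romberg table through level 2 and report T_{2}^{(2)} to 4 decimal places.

T_{0}^{(0)} (trapezoid, 1 panel, h=1.9000): 0.382750
T_{1}^{(0)} (trapezoid, 2 panels, h=0.9500): 0.382256
T_{2}^{(0)} (trapezoid, 4 panels, h=0.4750): 0.384393
T_{1}^{(1)} = 0.382256 + (0.382256 − 0.382750)/3 = 0.382091
T_{2}^{(1)} = 0.384393 + (0.384393 − 0.382256)/3 = 0.385105
T_{2}^{(2)} = 0.385105 + (0.385105 − 0.382091)/15 = 0.385306

0.3853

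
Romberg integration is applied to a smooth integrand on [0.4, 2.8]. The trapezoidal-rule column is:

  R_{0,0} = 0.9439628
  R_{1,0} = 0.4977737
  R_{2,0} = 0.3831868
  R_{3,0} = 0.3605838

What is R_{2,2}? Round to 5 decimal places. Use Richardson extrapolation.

0.34472

Richardson extrapolation on the trapezoidal column (denominator 4−1=3):
R_{1,1} = (4·0.4977737 − 0.9439628) / 3 = 0.3490440
R_{2,1} = 0.3831868 + (0.3831868 − 0.4977737)/3 = 0.3449912
R_{2,2} = (16·0.3449912 − 0.3490440) / 15 = 0.3447210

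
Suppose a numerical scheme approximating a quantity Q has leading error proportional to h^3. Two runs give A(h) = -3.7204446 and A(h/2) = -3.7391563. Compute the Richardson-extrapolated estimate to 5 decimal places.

The leading error scales as h^3; refining by a factor of 2 reduces it by 2^3 = 8.
Extrapolated value = (8·A(h/2) − A(h)) / (8 − 1)
= (8·(-3.7391563) − (-3.7204446)) / 7
= -26.1928058 / 7 = -3.7418294

-3.74183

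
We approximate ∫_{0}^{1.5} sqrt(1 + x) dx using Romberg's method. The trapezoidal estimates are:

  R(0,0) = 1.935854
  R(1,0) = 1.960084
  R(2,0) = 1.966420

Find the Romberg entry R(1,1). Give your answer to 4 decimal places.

Richardson extrapolation on the trapezoidal column (denominator 4−1=3):
R(1,1) = 1.960084 + (1.960084 − 1.935854)/3 = 1.968161
(Column j=1 coincides with Simpson's rule on the same nodes.)

1.9682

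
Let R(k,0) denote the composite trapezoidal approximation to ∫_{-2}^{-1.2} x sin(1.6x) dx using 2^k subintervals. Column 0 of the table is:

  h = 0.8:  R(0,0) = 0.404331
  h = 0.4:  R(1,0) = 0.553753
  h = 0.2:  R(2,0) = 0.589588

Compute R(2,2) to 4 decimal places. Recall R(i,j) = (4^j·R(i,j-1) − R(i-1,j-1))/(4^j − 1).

Richardson extrapolation on the trapezoidal column (denominator 4−1=3):
R(1,1) = 0.553753 + (0.553753 − 0.404331)/3 = 0.603560
R(2,1) = (4·0.589588 − 0.553753) / 3 = 0.601533
R(2,2) = (16·0.601533 − 0.603560) / 15 = 0.601398

0.6014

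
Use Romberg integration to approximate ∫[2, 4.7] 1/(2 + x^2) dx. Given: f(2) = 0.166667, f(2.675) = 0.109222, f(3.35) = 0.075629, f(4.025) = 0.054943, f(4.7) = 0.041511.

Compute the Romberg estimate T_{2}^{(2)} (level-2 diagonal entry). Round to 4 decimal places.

0.2285

T_{0}^{(0)} (trapezoid, 1 panel, h=2.7000): 0.281040
T_{1}^{(0)} (trapezoid, 2 panels, h=1.3500): 0.242619
T_{2}^{(0)} (trapezoid, 4 panels, h=0.6750): 0.232121
T_{1}^{(1)} = 0.242619 + (0.242619 − 0.281040)/3 = 0.229812
T_{2}^{(1)} = 0.232121 + (0.232121 − 0.242619)/3 = 0.228622
T_{2}^{(2)} = 0.228622 + (0.228622 − 0.229812)/15 = 0.228543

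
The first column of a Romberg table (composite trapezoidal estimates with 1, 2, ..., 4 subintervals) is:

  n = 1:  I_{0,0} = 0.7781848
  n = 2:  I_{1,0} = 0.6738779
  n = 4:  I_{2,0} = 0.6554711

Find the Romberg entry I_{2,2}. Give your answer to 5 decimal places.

0.65002

Richardson extrapolation on the trapezoidal column (denominator 4−1=3):
I_{1,1} = 0.6738779 + (0.6738779 − 0.7781848)/3 = 0.6391089
I_{2,1} = 0.6554711 + (0.6554711 − 0.6738779)/3 = 0.6493355
I_{2,2} = 0.6493355 + (0.6493355 − 0.6391089)/15 = 0.6500173
(Column j=1 coincides with Simpson's rule on the same nodes.)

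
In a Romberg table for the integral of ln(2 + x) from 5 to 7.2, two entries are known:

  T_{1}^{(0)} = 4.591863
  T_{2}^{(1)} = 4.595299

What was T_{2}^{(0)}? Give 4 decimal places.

From T_{2}^{(1)} = (4·T_{2}^{(0)} − T_{1}^{(0)})/3, solve for T_{2}^{(0)}:
4·T_{2}^{(0)} = 3·4.595299 + 4.591863 = 18.377760
T_{2}^{(0)} = 4.594440

4.5944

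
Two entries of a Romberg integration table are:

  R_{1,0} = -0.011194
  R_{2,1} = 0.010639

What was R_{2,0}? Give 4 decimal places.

0.0052

From R_{2,1} = (4·R_{2,0} − R_{1,0})/3, solve for R_{2,0}:
4·R_{2,0} = 3·0.010639 + (-0.011194) = 0.020723
R_{2,0} = 0.005181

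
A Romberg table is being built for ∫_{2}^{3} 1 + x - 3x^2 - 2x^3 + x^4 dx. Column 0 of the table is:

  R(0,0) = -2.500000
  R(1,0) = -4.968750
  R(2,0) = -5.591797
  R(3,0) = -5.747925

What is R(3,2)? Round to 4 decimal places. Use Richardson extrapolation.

-5.8000

R(2,1) = -5.591797 + (-5.591797 − (-4.968750))/3 = -5.799479
R(3,1) = (4·(-5.747925) − (-5.591797)) / 3 = -5.799968
R(3,2) = (16·(-5.799968) − (-5.799479)) / 15 = -5.800001
(Column j=1 coincides with Simpson's rule on the same nodes.)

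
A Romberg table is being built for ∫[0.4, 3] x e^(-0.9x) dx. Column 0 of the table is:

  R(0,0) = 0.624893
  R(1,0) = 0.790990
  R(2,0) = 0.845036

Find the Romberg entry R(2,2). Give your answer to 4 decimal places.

0.8642

R(1,1) = 0.790990 + (0.790990 − 0.624893)/3 = 0.846356
R(2,1) = (4·0.845036 − 0.790990) / 3 = 0.863051
R(2,2) = (16·0.863051 − 0.846356) / 15 = 0.864164
(Column j=1 coincides with Simpson's rule on the same nodes.)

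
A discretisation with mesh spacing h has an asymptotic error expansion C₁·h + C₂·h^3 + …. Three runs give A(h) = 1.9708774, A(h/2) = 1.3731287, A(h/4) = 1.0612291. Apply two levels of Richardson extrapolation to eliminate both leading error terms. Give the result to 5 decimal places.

First eliminate the h term (factor 2^1 = 2):
  B₁ = (2·1.3731287 − 1.9708774)/1 = 0.7753800
  B₂ = (2·1.0612291 − 1.3731287)/1 = 0.7493295
Then eliminate the h^3 term (factor 2^3 = 8):
  (8·0.7493295 − 0.7753800)/7 = 0.7456080

0.74561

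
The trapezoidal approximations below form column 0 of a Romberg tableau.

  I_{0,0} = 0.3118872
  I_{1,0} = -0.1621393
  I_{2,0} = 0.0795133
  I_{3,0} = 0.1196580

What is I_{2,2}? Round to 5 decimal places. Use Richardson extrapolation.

I_{1,1} = -0.1621393 + (-0.1621393 − 0.3118872)/3 = -0.3201481
I_{2,1} = (4·0.0795133 − (-0.1621393)) / 3 = 0.1600642
I_{2,2} = 0.1600642 + (0.1600642 − (-0.3201481))/15 = 0.1920784

0.19208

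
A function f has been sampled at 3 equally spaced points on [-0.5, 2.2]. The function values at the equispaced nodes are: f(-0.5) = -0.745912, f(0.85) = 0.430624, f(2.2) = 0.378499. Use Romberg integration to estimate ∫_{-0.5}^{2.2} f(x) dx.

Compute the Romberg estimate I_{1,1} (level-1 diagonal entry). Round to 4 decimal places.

I_{0,0} (trapezoid, 1 panel, h=2.7000): -0.496008
I_{1,0} (trapezoid, 2 panels, h=1.3500): 0.333339
I_{1,1} = 0.333339 + (0.333339 − (-0.496008))/3 = 0.609788

0.6098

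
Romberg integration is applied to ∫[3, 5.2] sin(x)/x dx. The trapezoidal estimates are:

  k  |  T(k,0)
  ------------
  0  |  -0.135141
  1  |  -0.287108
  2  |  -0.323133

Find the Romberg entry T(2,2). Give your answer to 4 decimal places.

T(1,1) = -0.287108 + (-0.287108 − (-0.135141))/3 = -0.337764
T(2,1) = -0.323133 + (-0.323133 − (-0.287108))/3 = -0.335141
T(2,2) = (16·(-0.335141) − (-0.337764)) / 15 = -0.334966

-0.3350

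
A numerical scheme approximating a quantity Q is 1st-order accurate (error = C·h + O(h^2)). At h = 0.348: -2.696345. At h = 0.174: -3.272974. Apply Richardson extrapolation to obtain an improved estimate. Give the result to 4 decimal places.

-3.8496

Extrapolated value = (2·A(h/2) − A(h)) / (2 − 1)
= (2·(-3.272974) − (-2.696345)) / 1
= -3.849603 / 1 = -3.849603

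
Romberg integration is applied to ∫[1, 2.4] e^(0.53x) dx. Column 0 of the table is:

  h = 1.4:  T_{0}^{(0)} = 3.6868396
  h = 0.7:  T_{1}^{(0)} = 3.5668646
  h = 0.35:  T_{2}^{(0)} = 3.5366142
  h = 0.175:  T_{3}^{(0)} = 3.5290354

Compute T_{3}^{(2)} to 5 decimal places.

T_{2}^{(1)} = 3.5366142 + (3.5366142 − 3.5668646)/3 = 3.5265307
T_{3}^{(1)} = (4·3.5290354 − 3.5366142) / 3 = 3.5265091
T_{3}^{(2)} = (16·3.5265091 − 3.5265307) / 15 = 3.5265077

3.52651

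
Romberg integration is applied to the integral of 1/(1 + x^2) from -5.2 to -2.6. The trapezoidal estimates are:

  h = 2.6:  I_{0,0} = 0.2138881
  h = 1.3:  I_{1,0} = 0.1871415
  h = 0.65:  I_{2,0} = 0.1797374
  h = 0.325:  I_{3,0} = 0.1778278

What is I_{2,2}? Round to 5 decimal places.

Richardson extrapolation on the trapezoidal column (denominator 4−1=3):
I_{1,1} = (4·0.1871415 − 0.2138881) / 3 = 0.1782260
I_{2,1} = 0.1797374 + (0.1797374 − 0.1871415)/3 = 0.1772694
I_{2,2} = 0.1772694 + (0.1772694 − 0.1782260)/15 = 0.1772056

0.17721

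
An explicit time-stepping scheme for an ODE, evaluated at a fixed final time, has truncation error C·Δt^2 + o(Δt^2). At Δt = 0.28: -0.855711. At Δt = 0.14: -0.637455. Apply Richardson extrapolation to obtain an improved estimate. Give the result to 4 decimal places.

The leading error scales as Δt^2; refining by a factor of 2 reduces it by 2^2 = 4.
Extrapolated value = (4·A(Δt/2) − A(Δt)) / (4 − 1)
= (4·(-0.637455) − (-0.855711)) / 3
= -1.694109 / 3 = -0.564703

-0.5647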